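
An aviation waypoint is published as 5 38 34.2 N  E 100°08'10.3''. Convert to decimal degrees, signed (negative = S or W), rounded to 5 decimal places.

5.64283, 100.13619

Latitude: 5° + 38/60 + 34.2/3600 = 5 + 0.633333 + 0.009500 = 5.642833
N → positive
λ: 100° + 8/60 + 10.3/3600 = 100 + 0.133333 + 0.002861 = 100.136194
E ⇒ keep positive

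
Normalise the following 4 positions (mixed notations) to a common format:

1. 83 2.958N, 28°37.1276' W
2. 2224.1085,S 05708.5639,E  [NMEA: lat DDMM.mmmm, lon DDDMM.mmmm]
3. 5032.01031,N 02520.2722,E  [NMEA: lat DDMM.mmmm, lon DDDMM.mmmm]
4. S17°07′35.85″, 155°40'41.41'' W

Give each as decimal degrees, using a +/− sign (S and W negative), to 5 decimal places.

1. 83.04930, -28.61879
2. -22.40181, 57.14273
3. 50.53351, 25.33787
4. -17.12663, -155.67817

Point 1:
  Latitude: 2.958′ = 0.049300°; total 83.049300
  N → positive
  λ: 37.1276′ = 0.618793°; total 28.618793
  W → negative
Point 2:
  φ: split at 2 digits → 22° and 24.1085′; 22 + 24.1085/60 = 22.401808
  S ⇒ negate
  Longitude: degrees = first 3 digits = 57, minutes = 8.5639; 57 + 8.5639/60 = 57.142732
  E → positive
Point 3:
  φ: degrees = first 2 digits = 50, minutes = 32.01031; 50 + 32.01031/60 = 50.533505
  N → positive
  Longitude: degrees = first 3 digits = 25, minutes = 20.2722; 25 + 20.2722/60 = 25.337870
  E → positive
Point 4:
  Latitude: 17 + 7/60 + 35.85/3600 = 17.126625
  hemisphere S, so the sign is −
  Longitude: 155 + 40/60 + 41.41/3600 = 155.678169
  hemisphere W, so the sign is −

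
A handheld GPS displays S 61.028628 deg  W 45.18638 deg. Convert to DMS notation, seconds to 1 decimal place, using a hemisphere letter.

61°01′43.1″ S, 45°11′11.0″ W

Latitude: 0.028628 × 60 = 1.71768′ → 1′, remainder × 60 = 43.061″
λ: whole degrees 45; 11.18280′ → 11′ and 10.968″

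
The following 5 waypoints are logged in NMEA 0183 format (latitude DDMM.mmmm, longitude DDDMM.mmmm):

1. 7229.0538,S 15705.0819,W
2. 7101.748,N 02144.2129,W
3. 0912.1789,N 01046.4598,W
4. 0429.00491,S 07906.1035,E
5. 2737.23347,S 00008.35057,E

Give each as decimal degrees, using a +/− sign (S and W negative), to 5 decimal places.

Point 1:
  Latitude: split at 2 digits → 72° and 29.0538′; 72 + 29.0538/60 = 72.484230
  S ⇒ negate
  λ: split at 3 digits → 157° and 5.0819′; 157 + 5.0819/60 = 157.084698
  W → negative
Point 2:
  Lat: degrees = first 2 digits = 71, minutes = 1.748; 71 + 1.748/60 = 71.029133
  N ⇒ keep positive
  λ: degrees = first 3 digits = 21, minutes = 44.2129; 21 + 44.2129/60 = 21.736882
  hemisphere W, so the sign is −
Point 3:
  Lat: split at 2 digits → 09° and 12.1789′; 9 + 12.1789/60 = 9.202982
  N → positive
  Longitude: degrees = first 3 digits = 10, minutes = 46.4598; 10 + 46.4598/60 = 10.774330
  W ⇒ negate
Point 4:
  φ: split at 2 digits → 04° and 29.00491′; 4 + 29.00491/60 = 4.483415
  S → negative
  Lon: degrees = first 3 digits = 79, minutes = 6.1035; 79 + 6.1035/60 = 79.101725
  E → positive
Point 5:
  Latitude: degrees = first 2 digits = 27, minutes = 37.23347; 27 + 37.23347/60 = 27.620558
  S → negative
  Longitude: degrees = first 3 digits = 0, minutes = 8.35057; 0 + 8.35057/60 = 0.139176
  E ⇒ keep positive

1. -72.48423, -157.08470
2. 71.02913, -21.73688
3. 9.20298, -10.77433
4. -4.48342, 79.10173
5. -27.62056, 0.13918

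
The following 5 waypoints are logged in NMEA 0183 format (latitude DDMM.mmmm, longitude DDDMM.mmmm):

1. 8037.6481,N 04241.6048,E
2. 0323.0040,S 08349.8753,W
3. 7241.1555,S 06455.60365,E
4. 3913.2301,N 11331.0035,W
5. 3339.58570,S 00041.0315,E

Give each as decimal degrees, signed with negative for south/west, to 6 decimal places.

1. 80.627468, 42.693413
2. -3.383400, -83.831255
3. -72.685925, 64.926728
4. 39.220502, -113.516725
5. -33.659762, 0.683858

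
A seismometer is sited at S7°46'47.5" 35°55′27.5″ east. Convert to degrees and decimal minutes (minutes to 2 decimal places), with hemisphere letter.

7° 46.79′ S, 35° 55.46′ E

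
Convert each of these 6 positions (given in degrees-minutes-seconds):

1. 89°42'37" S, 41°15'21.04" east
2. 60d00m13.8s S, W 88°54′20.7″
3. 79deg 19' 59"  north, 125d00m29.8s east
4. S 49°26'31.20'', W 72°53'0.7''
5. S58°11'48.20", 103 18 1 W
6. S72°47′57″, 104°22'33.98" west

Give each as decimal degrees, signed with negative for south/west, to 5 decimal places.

1. -89.71028, 41.25584
2. -60.00383, -88.90575
3. 79.33306, 125.00828
4. -49.44200, -72.88353
5. -58.19672, -103.30028
6. -72.79917, -104.37611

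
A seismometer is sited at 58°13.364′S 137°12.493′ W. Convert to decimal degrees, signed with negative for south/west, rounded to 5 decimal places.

φ: 58 + 13.364/60 = 58.222733
S ⇒ negate
Longitude: 12.493′ = 0.208217°; total 137.208217
W → negative

-58.22273, -137.20822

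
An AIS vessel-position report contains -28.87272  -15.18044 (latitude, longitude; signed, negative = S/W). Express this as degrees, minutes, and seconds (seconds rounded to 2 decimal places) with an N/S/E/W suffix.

Latitude is negative → S; |value| = 28.872720
Latitude: 0.872720 × 60 = 52.36320′ → 52′, remainder × 60 = 21.7920″
Longitude is negative → W; |value| = 15.180440
Lon: 0.180440° → 10.82640′; 0.82640 × 60 = 49.5840″

28°52′21.79″ S, 15°10′49.58″ W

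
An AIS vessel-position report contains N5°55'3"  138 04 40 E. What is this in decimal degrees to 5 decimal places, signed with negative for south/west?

5.91750, 138.07778

φ: 55′ + 3″ = 55.05000′; 5 + 55.05000/60 = 5.917500
N ⇒ keep positive
Longitude: 138° + 4/60 + 40/3600 = 138 + 0.066667 + 0.011111 = 138.077778
E ⇒ keep positive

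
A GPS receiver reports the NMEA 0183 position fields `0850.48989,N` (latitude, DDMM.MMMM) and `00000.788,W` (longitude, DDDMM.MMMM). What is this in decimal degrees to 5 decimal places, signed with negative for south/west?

8.84150, -0.01313

φ: degrees = first 2 digits = 8, minutes = 50.48989; 8 + 50.48989/60 = 8.841498
N → positive
λ: degrees = first 3 digits = 0, minutes = 0.788; 0 + 0.788/60 = 0.013133
W → negative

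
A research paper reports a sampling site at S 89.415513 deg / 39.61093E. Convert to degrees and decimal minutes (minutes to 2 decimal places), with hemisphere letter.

89° 24.93′ S, 39° 36.66′ E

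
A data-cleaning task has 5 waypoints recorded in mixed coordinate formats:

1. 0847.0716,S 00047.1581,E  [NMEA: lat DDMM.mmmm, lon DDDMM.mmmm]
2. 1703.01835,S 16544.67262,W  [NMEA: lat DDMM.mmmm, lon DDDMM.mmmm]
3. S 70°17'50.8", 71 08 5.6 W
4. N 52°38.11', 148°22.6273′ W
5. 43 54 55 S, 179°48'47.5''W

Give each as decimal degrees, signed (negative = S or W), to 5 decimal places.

Point 1:
  Lat: split at 2 digits → 08° and 47.0716′; 8 + 47.0716/60 = 8.784527
  S → negative
  λ: split at 3 digits → 000° and 47.1581′; 0 + 47.1581/60 = 0.785968
  E ⇒ keep positive
Point 2:
  Lat: degrees = first 2 digits = 17, minutes = 3.01835; 17 + 3.01835/60 = 17.050306
  hemisphere S, so the sign is −
  Lon: degrees = first 3 digits = 165, minutes = 44.67262; 165 + 44.67262/60 = 165.744544
  hemisphere W, so the sign is −
Point 3:
  φ: 70 + 17/60 + 50.8/3600 = 70.297444
  S ⇒ negate
  Longitude: 71° + 8/60 + 5.6/3600 = 71 + 0.133333 + 0.001556 = 71.134889
  W ⇒ negate
Point 4:
  Lat: 52 + 38.11/60 = 52.635167
  N → positive
  Longitude: 22.6273′ = 0.377122°; total 148.377122
  W ⇒ negate
Point 5:
  φ: 43 + 54/60 + 55/3600 = 43.915278
  S → negative
  λ: 179° + 48/60 + 47.5/3600 = 179 + 0.800000 + 0.013194 = 179.813194
  W ⇒ negate

1. -8.78453, 0.78597
2. -17.05031, -165.74454
3. -70.29744, -71.13489
4. 52.63517, -148.37712
5. -43.91528, -179.81319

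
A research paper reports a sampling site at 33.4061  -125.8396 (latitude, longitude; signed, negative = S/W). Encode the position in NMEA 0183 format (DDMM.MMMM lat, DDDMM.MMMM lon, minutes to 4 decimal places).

3324.3660,N / 12550.3760,W

Lat: minutes = (33.406100 − 33) × 60 = 24.366000
Longitude is negative → W; |value| = 125.839600
Longitude: minutes = (125.839600 − 125) × 60 = 50.376000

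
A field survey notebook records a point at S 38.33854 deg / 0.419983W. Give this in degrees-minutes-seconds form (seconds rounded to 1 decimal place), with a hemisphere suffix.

38°20′18.7″ S, 0°25′11.9″ W

Latitude: 0.338540° → 20.31240′; 0.31240 × 60 = 18.744″
Lon: 0.419983 × 60 = 25.19898′ → 25′, remainder × 60 = 11.939″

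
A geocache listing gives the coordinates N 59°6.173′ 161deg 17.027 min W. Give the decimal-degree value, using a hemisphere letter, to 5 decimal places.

Latitude: 6.173′ = 0.102883°; total 59.102883
Lon: 161 + 17.027/60 = 161.283783

59.10288° N, 161.28378° W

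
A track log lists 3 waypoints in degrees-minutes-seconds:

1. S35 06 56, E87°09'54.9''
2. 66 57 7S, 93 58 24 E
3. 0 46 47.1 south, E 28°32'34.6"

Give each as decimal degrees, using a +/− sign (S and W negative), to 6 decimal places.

1. -35.115556, 87.165250
2. -66.951944, 93.973333
3. -0.779750, 28.542944

Point 1:
  Latitude: 35° + 6/60 + 56/3600 = 35 + 0.100000 + 0.015556 = 35.1155556
  hemisphere S, so the sign is −
  Lon: 87 + 9/60 + 54.9/3600 = 87.1652500
  E → positive
Point 2:
  Lat: 66 + 57/60 + 7/3600 = 66.9519444
  hemisphere S, so the sign is −
  Longitude: 58′ + 24″ = 58.40000′; 93 + 58.40000/60 = 93.9733333
  E ⇒ keep positive
Point 3:
  Lat: 46′ + 47.1″ = 46.78500′; 0 + 46.78500/60 = 0.7797500
  S ⇒ negate
  Longitude: 28° + 32/60 + 34.6/3600 = 28 + 0.533333 + 0.009611 = 28.5429444
  E → positive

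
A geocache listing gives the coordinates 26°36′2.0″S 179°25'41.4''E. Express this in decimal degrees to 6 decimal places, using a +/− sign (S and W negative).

Lat: 26° + 36/60 + 2/3600 = 26 + 0.600000 + 0.000556 = 26.6005556
hemisphere S, so the sign is −
Longitude: 25′ + 41.4″ = 25.69000′; 179 + 25.69000/60 = 179.4281667
E → positive

-26.600556, 179.428167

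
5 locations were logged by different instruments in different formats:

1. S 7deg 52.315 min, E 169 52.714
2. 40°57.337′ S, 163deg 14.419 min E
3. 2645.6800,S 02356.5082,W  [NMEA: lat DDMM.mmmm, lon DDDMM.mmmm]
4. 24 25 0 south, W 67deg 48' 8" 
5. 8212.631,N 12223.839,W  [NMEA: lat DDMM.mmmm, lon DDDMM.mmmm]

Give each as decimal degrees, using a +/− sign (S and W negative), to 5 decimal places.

1. -7.87192, 169.87857
2. -40.95562, 163.24032
3. -26.76133, -23.94180
4. -24.41667, -67.80222
5. 82.21052, -122.39732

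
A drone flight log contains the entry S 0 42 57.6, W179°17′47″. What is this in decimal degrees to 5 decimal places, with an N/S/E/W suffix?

φ: 42′ + 57.6″ = 42.96000′; 0 + 42.96000/60 = 0.716000
Longitude: 179 + 17/60 + 47/3600 = 179.296389

0.71600° S, 179.29639° W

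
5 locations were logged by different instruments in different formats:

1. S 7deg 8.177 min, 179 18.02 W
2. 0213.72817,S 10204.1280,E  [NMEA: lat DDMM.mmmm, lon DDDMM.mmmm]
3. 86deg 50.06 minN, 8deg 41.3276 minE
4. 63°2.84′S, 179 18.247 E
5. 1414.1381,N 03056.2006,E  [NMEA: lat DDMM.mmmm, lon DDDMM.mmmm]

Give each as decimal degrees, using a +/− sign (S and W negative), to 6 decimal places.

Point 1:
  φ: 7 + 8.177/60 = 7.1362833
  S ⇒ negate
  λ: 179 + 18.02/60 = 179.3003333
  W → negative
Point 2:
  Latitude: split at 2 digits → 02° and 13.72817′; 2 + 13.72817/60 = 2.2288028
  hemisphere S, so the sign is −
  Longitude: degrees = first 3 digits = 102, minutes = 4.128; 102 + 4.128/60 = 102.0688000
  E ⇒ keep positive
Point 3:
  φ: 86 + 50.06/60 = 86.8343333
  N ⇒ keep positive
  λ: 41.3276′ = 0.688793°; total 8.6887933
  E ⇒ keep positive
Point 4:
  φ: 2.84′ = 0.047333°; total 63.0473333
  S ⇒ negate
  Longitude: 179 + 18.247/60 = 179.3041167
  E → positive
Point 5:
  Lat: degrees = first 2 digits = 14, minutes = 14.1381; 14 + 14.1381/60 = 14.2356350
  N ⇒ keep positive
  λ: split at 3 digits → 030° and 56.2006′; 30 + 56.2006/60 = 30.9366767
  E ⇒ keep positive

1. -7.136283, -179.300333
2. -2.228803, 102.068800
3. 86.834333, 8.688793
4. -63.047333, 179.304117
5. 14.235635, 30.936677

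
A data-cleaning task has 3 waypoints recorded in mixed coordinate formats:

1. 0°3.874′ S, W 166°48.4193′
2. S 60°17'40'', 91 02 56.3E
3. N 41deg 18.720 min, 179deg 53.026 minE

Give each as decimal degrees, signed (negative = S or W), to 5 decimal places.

1. -0.06457, -166.80699
2. -60.29444, 91.04897
3. 41.31200, 179.88377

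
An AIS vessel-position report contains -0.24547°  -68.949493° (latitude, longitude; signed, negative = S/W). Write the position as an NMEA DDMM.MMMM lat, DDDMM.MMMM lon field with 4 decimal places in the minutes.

Latitude is negative → S; |value| = 0.245470
Lat: minutes = (0.245470 − 0) × 60 = 14.728200
Longitude is negative → W; |value| = 68.949493
Lon: 68° + 0.949493 × 60 = 68° 56.969580′

0014.7282,S / 06856.9696,W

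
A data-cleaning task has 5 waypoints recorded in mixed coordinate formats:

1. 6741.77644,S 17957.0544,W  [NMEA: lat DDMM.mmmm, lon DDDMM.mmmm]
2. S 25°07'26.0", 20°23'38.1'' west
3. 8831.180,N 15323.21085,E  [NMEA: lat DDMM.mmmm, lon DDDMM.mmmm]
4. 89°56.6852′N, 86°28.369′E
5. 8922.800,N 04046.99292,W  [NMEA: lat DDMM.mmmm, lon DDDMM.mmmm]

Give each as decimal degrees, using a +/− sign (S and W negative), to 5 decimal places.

1. -67.69627, -179.95091
2. -25.12389, -20.39392
3. 88.51967, 153.38685
4. 89.94475, 86.47282
5. 89.38000, -40.78322

Point 1:
  Latitude: split at 2 digits → 67° and 41.77644′; 67 + 41.77644/60 = 67.696274
  S ⇒ negate
  λ: split at 3 digits → 179° and 57.0544′; 179 + 57.0544/60 = 179.950907
  W ⇒ negate
Point 2:
  Lat: 7′ + 26″ = 7.43333′; 25 + 7.43333/60 = 25.123889
  S → negative
  λ: 20° + 23/60 + 38.1/3600 = 20 + 0.383333 + 0.010583 = 20.393917
  W ⇒ negate
Point 3:
  Lat: degrees = first 2 digits = 88, minutes = 31.18; 88 + 31.18/60 = 88.519667
  N → positive
  Lon: degrees = first 3 digits = 153, minutes = 23.21085; 153 + 23.21085/60 = 153.386848
  E → positive
Point 4:
  Latitude: 89 + 56.6852/60 = 89.944753
  N ⇒ keep positive
  Longitude: 28.369′ = 0.472817°; total 86.472817
  E → positive
Point 5:
  Lat: split at 2 digits → 89° and 22.8′; 89 + 22.8/60 = 89.380000
  N ⇒ keep positive
  Longitude: split at 3 digits → 040° and 46.99292′; 40 + 46.99292/60 = 40.783215
  W → negative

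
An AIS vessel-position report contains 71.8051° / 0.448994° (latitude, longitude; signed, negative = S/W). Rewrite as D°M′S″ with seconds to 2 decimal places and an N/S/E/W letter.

Lat: 0.805100° → 48.30600′; 0.30600 × 60 = 18.3600″
Lon: 0.448994° → 26.93964′; 0.93964 × 60 = 56.3784″

71°48′18.36″ N, 0°26′56.38″ E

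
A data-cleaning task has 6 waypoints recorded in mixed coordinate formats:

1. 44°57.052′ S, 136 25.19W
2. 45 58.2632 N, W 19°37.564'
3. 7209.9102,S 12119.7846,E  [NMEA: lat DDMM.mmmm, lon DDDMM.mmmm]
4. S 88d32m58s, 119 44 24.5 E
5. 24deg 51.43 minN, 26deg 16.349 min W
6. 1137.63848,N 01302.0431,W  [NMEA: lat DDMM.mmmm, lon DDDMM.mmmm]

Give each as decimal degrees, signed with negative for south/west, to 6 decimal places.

1. -44.950867, -136.419833
2. 45.971053, -19.626067
3. -72.165170, 121.329743
4. -88.549444, 119.740139
5. 24.857167, -26.272483
6. 11.627308, -13.034052

Point 1:
  Lat: 44 + 57.052/60 = 44.9508667
  S → negative
  λ: 25.19′ = 0.419833°; total 136.4198333
  hemisphere W, so the sign is −
Point 2:
  φ: 45 + 58.2632/60 = 45.9710533
  N ⇒ keep positive
  λ: 37.564′ = 0.626067°; total 19.6260667
  hemisphere W, so the sign is −
Point 3:
  φ: degrees = first 2 digits = 72, minutes = 9.9102; 72 + 9.9102/60 = 72.1651700
  hemisphere S, so the sign is −
  Longitude: split at 3 digits → 121° and 19.7846′; 121 + 19.7846/60 = 121.3297433
  E ⇒ keep positive
Point 4:
  Latitude: 88 + 32/60 + 58/3600 = 88.5494444
  S → negative
  Lon: 119° + 44/60 + 24.5/3600 = 119 + 0.733333 + 0.006806 = 119.7401389
  E → positive
Point 5:
  Latitude: 24 + 51.43/60 = 24.8571667
  N → positive
  Lon: 26 + 16.349/60 = 26.2724833
  W → negative
Point 6:
  φ: split at 2 digits → 11° and 37.63848′; 11 + 37.63848/60 = 11.6273080
  N ⇒ keep positive
  Lon: degrees = first 3 digits = 13, minutes = 2.0431; 13 + 2.0431/60 = 13.0340517
  W → negative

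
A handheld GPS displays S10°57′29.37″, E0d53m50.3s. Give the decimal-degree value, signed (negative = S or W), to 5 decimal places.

Lat: 57′ + 29.37″ = 57.48950′; 10 + 57.48950/60 = 10.958158
S → negative
λ: 53′ + 50.3″ = 53.83833′; 0 + 53.83833/60 = 0.897306
E → positive

-10.95816, 0.89731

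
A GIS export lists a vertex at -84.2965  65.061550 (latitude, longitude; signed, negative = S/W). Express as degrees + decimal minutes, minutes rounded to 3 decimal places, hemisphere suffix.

84° 17.790′ S, 65° 3.693′ E

Latitude is negative → S; |value| = 84.296500
Lat: minutes = (84.296500 − 84) × 60 = 17.79000
Lon: fractional part 0.061550 → 3.69300 minutes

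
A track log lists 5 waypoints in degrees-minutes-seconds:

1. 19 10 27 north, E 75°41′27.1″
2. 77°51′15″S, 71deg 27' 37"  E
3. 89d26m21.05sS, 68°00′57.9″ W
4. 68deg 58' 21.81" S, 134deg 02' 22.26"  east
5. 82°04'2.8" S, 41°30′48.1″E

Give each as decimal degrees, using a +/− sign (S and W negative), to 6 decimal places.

1. 19.174167, 75.690861
2. -77.854167, 71.460278
3. -89.439181, -68.016083
4. -68.972725, 134.039517
5. -82.067444, 41.513361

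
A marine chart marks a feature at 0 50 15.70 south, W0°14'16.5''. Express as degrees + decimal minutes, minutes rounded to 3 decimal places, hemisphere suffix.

φ: 50 + 15.7/60 = 50.26167′
Lon: seconds/60 = 0.27500; minutes = 14 + 0.27500 = 14.27500

0° 50.262′ S, 0° 14.275′ W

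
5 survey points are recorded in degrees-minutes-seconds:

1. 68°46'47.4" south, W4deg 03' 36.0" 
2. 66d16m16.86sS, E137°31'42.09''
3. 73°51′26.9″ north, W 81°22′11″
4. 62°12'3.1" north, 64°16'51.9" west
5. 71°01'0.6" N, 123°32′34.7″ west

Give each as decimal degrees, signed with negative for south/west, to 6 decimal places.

Point 1:
  Lat: 68 + 46/60 + 47.4/3600 = 68.7798333
  S ⇒ negate
  Longitude: 4 + 3/60 + 36/3600 = 4.0600000
  W ⇒ negate
Point 2:
  Latitude: 66° + 16/60 + 16.86/3600 = 66 + 0.266667 + 0.004683 = 66.2713500
  S → negative
  λ: 137 + 31/60 + 42.09/3600 = 137.5283583
  E → positive
Point 3:
  Latitude: 73 + 51/60 + 26.9/3600 = 73.8574722
  N → positive
  Longitude: 81 + 22/60 + 11/3600 = 81.3697222
  W ⇒ negate
Point 4:
  φ: 62 + 12/60 + 3.1/3600 = 62.2008611
  N → positive
  Longitude: 64 + 16/60 + 51.9/3600 = 64.2810833
  hemisphere W, so the sign is −
Point 5:
  Latitude: 71 + 1/60 + 0.6/3600 = 71.0168333
  N → positive
  λ: 123 + 32/60 + 34.7/3600 = 123.5429722
  W ⇒ negate

1. -68.779833, -4.060000
2. -66.271350, 137.528358
3. 73.857472, -81.369722
4. 62.200861, -64.281083
5. 71.016833, -123.542972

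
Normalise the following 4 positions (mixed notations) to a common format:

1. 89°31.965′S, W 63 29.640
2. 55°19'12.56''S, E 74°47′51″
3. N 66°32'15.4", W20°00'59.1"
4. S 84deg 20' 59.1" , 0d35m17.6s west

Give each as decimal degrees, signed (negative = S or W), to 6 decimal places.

Point 1:
  Latitude: 31.965′ = 0.532750°; total 89.5327500
  S → negative
  Lon: 63 + 29.64/60 = 63.4940000
  W ⇒ negate
Point 2:
  φ: 19′ + 12.56″ = 19.20933′; 55 + 19.20933/60 = 55.3201556
  S → negative
  Longitude: 47′ + 51″ = 47.85000′; 74 + 47.85000/60 = 74.7975000
  E → positive
Point 3:
  φ: 66 + 32/60 + 15.4/3600 = 66.5376111
  N → positive
  Lon: 20 + 0/60 + 59.1/3600 = 20.0164167
  W ⇒ negate
Point 4:
  Lat: 84 + 20/60 + 59.1/3600 = 84.3497500
  S → negative
  λ: 0 + 35/60 + 17.6/3600 = 0.5882222
  hemisphere W, so the sign is −

1. -89.532750, -63.494000
2. -55.320156, 74.797500
3. 66.537611, -20.016417
4. -84.349750, -0.588222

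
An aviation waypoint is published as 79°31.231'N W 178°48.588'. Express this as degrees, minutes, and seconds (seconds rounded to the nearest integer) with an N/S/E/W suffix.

φ: 31.23100′ → 31′ and 0.23100 × 60 = 13.86″
Longitude: fractional minutes 0.58800 × 60 = 35.28″

79°31′14″ N, 178°48′35″ W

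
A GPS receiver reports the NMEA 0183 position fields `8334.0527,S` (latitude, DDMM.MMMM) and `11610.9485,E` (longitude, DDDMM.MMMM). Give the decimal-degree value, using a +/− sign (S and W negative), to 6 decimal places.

Lat: split at 2 digits → 83° and 34.0527′; 83 + 34.0527/60 = 83.5675450
hemisphere S, so the sign is −
Lon: split at 3 digits → 116° and 10.9485′; 116 + 10.9485/60 = 116.1824750
E → positive

-83.567545, 116.182475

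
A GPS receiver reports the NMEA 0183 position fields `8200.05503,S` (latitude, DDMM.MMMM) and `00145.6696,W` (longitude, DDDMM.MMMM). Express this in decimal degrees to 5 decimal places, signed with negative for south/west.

-82.00092, -1.76116

Latitude: split at 2 digits → 82° and 0.05503′; 82 + 0.05503/60 = 82.000917
S → negative
Longitude: degrees = first 3 digits = 1, minutes = 45.6696; 1 + 45.6696/60 = 1.761160
W → negative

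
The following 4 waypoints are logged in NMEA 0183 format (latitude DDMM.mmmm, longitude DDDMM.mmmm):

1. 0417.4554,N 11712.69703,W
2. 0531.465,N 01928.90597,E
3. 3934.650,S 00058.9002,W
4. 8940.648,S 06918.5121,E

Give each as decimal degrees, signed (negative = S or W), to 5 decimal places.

1. 4.29092, -117.21162
2. 5.52442, 19.48177
3. -39.57750, -0.98167
4. -89.67747, 69.30854

Point 1:
  Lat: split at 2 digits → 04° and 17.4554′; 4 + 17.4554/60 = 4.290923
  N → positive
  λ: degrees = first 3 digits = 117, minutes = 12.69703; 117 + 12.69703/60 = 117.211617
  W → negative
Point 2:
  φ: split at 2 digits → 05° and 31.465′; 5 + 31.465/60 = 5.524417
  N → positive
  Lon: split at 3 digits → 019° and 28.90597′; 19 + 28.90597/60 = 19.481766
  E → positive
Point 3:
  φ: split at 2 digits → 39° and 34.65′; 39 + 34.65/60 = 39.577500
  S → negative
  Longitude: degrees = first 3 digits = 0, minutes = 58.9002; 0 + 58.9002/60 = 0.981670
  W ⇒ negate
Point 4:
  φ: degrees = first 2 digits = 89, minutes = 40.648; 89 + 40.648/60 = 89.677467
  S ⇒ negate
  Lon: degrees = first 3 digits = 69, minutes = 18.5121; 69 + 18.5121/60 = 69.308535
  E ⇒ keep positive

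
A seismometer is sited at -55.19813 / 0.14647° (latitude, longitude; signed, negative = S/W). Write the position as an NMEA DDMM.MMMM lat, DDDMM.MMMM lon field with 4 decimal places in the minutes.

Latitude is negative → S; |value| = 55.198130
φ: 55° + 0.198130 × 60 = 55° 11.887800′
λ: minutes = (0.146470 − 0) × 60 = 8.788200

5511.8878,S / 00008.7882,E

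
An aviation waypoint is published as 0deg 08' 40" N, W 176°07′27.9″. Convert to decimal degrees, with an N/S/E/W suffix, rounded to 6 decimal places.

0.144444° N, 176.124417° W

Lat: 8′ + 40″ = 8.66667′; 0 + 8.66667/60 = 0.1444444
λ: 176° + 7/60 + 27.9/3600 = 176 + 0.116667 + 0.007750 = 176.1244167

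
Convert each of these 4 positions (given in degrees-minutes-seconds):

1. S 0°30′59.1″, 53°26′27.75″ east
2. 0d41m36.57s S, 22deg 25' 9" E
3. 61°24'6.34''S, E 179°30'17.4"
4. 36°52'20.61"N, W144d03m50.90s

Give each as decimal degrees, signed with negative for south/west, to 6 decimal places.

Point 1:
  Latitude: 0° + 30/60 + 59.1/3600 = 0 + 0.500000 + 0.016417 = 0.5164167
  S ⇒ negate
  Lon: 53 + 26/60 + 27.75/3600 = 53.4410417
  E ⇒ keep positive
Point 2:
  φ: 0° + 41/60 + 36.57/3600 = 0 + 0.683333 + 0.010158 = 0.6934917
  hemisphere S, so the sign is −
  λ: 25′ + 9″ = 25.15000′; 22 + 25.15000/60 = 22.4191667
  E ⇒ keep positive
Point 3:
  φ: 61 + 24/60 + 6.34/3600 = 61.4017611
  hemisphere S, so the sign is −
  λ: 179 + 30/60 + 17.4/3600 = 179.5048333
  E → positive
Point 4:
  Latitude: 36° + 52/60 + 20.61/3600 = 36 + 0.866667 + 0.005725 = 36.8723917
  N → positive
  Lon: 144 + 3/60 + 50.9/3600 = 144.0641389
  W → negative

1. -0.516417, 53.441042
2. -0.693492, 22.419167
3. -61.401761, 179.504833
4. 36.872392, -144.064139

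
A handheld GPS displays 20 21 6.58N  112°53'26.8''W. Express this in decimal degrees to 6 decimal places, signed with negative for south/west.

Latitude: 21′ + 6.58″ = 21.10967′; 20 + 21.10967/60 = 20.3518278
N ⇒ keep positive
Lon: 112° + 53/60 + 26.8/3600 = 112 + 0.883333 + 0.007444 = 112.8907778
W ⇒ negate

20.351828, -112.890778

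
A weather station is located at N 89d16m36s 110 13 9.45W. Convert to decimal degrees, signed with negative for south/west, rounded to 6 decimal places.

φ: 16′ + 36″ = 16.60000′; 89 + 16.60000/60 = 89.2766667
N ⇒ keep positive
Longitude: 110 + 13/60 + 9.45/3600 = 110.2192917
W → negative

89.276667, -110.219292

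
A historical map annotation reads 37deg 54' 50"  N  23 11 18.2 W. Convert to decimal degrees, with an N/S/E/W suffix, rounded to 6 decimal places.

37.913889° N, 23.188389° W

Lat: 37 + 54/60 + 50/3600 = 37.9138889
Lon: 11′ + 18.2″ = 11.30333′; 23 + 11.30333/60 = 23.1883889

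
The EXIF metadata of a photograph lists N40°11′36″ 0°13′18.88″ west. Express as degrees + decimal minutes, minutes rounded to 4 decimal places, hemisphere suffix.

Lat: 11 + 36/60 = 11.600000′
Lon: 13 + 18.88/60 = 13.314667′

40° 11.6000′ N, 0° 13.3147′ W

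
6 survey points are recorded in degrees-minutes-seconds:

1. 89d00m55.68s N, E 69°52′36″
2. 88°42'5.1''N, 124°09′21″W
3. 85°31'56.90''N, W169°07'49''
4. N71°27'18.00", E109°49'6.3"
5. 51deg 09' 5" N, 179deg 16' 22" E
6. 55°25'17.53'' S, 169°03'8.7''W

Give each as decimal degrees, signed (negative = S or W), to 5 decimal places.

Point 1:
  Lat: 89° + 0/60 + 55.68/3600 = 89 + 0.000000 + 0.015467 = 89.015467
  N ⇒ keep positive
  Longitude: 69° + 52/60 + 36/3600 = 69 + 0.866667 + 0.010000 = 69.876667
  E → positive
Point 2:
  Lat: 42′ + 5.1″ = 42.08500′; 88 + 42.08500/60 = 88.701417
  N ⇒ keep positive
  λ: 124 + 9/60 + 21/3600 = 124.155833
  W ⇒ negate
Point 3:
  φ: 31′ + 56.9″ = 31.94833′; 85 + 31.94833/60 = 85.532472
  N ⇒ keep positive
  λ: 169 + 7/60 + 49/3600 = 169.130278
  W → negative
Point 4:
  φ: 71 + 27/60 + 18/3600 = 71.455000
  N → positive
  λ: 109° + 49/60 + 6.3/3600 = 109 + 0.816667 + 0.001750 = 109.818417
  E ⇒ keep positive
Point 5:
  Latitude: 51° + 9/60 + 5/3600 = 51 + 0.150000 + 0.001389 = 51.151389
  N → positive
  Lon: 179° + 16/60 + 22/3600 = 179 + 0.266667 + 0.006111 = 179.272778
  E ⇒ keep positive
Point 6:
  Latitude: 55° + 25/60 + 17.53/3600 = 55 + 0.416667 + 0.004869 = 55.421536
  S ⇒ negate
  Lon: 169 + 3/60 + 8.7/3600 = 169.052417
  W ⇒ negate

1. 89.01547, 69.87667
2. 88.70142, -124.15583
3. 85.53247, -169.13028
4. 71.45500, 109.81842
5. 51.15139, 179.27278
6. -55.42154, -169.05242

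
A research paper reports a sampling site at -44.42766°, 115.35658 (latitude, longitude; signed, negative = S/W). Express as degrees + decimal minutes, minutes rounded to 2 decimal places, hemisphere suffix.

Latitude is negative → S; |value| = 44.427660
Latitude: fractional part 0.427660 → 25.6596 minutes
Longitude: 115° + 0.356580 × 60 = 115° 21.3948′

44° 25.66′ S, 115° 21.39′ E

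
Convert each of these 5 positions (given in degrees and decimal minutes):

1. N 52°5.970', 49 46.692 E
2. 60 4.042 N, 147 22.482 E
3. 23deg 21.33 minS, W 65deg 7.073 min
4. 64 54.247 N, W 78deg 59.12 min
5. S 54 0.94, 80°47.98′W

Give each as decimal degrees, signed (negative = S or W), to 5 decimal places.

Point 1:
  φ: 52 + 5.97/60 = 52.099500
  N → positive
  Longitude: 49 + 46.692/60 = 49.778200
  E → positive
Point 2:
  Lat: 4.042′ = 0.067367°; total 60.067367
  N → positive
  Longitude: 22.482′ = 0.374700°; total 147.374700
  E ⇒ keep positive
Point 3:
  Lat: 23 + 21.33/60 = 23.355500
  S ⇒ negate
  λ: 65 + 7.073/60 = 65.117883
  W → negative
Point 4:
  Latitude: 64 + 54.247/60 = 64.904117
  N → positive
  Longitude: 78 + 59.12/60 = 78.985333
  W ⇒ negate
Point 5:
  Latitude: 0.94′ = 0.015667°; total 54.015667
  S → negative
  Longitude: 47.98′ = 0.799667°; total 80.799667
  hemisphere W, so the sign is −

1. 52.09950, 49.77820
2. 60.06737, 147.37470
3. -23.35550, -65.11788
4. 64.90412, -78.98533
5. -54.01567, -80.79967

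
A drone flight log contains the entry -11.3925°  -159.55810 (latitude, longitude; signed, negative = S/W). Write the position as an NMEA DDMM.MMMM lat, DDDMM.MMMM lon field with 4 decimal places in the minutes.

Latitude is negative → S; |value| = 11.392500
Lat: 11° + 0.392500 × 60 = 11° 23.550000′
Longitude is negative → W; |value| = 159.558100
λ: 159° + 0.558100 × 60 = 159° 33.486000′

1123.5500,S / 15933.4860,W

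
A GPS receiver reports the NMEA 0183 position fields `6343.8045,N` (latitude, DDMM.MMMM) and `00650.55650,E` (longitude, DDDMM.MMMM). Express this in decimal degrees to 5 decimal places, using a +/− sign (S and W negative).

Latitude: split at 2 digits → 63° and 43.8045′; 63 + 43.8045/60 = 63.730075
N → positive
Lon: degrees = first 3 digits = 6, minutes = 50.5565; 6 + 50.5565/60 = 6.842608
E → positive

63.73008, 6.84261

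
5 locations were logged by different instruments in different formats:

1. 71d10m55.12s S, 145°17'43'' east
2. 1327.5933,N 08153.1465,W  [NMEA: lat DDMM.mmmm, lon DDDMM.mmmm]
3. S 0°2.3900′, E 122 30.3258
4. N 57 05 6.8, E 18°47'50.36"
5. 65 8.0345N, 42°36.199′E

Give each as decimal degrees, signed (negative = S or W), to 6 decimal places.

1. -71.181978, 145.295278
2. 13.459888, -81.885775
3. -0.039833, 122.505430
4. 57.085222, 18.797322
5. 65.133908, 42.603317

Point 1:
  Latitude: 71 + 10/60 + 55.12/3600 = 71.1819778
  S → negative
  λ: 17′ + 43″ = 17.71667′; 145 + 17.71667/60 = 145.2952778
  E ⇒ keep positive
Point 2:
  φ: split at 2 digits → 13° and 27.5933′; 13 + 27.5933/60 = 13.4598883
  N ⇒ keep positive
  λ: degrees = first 3 digits = 81, minutes = 53.1465; 81 + 53.1465/60 = 81.8857750
  hemisphere W, so the sign is −
Point 3:
  Lat: 0 + 2.39/60 = 0.0398333
  hemisphere S, so the sign is −
  λ: 30.3258′ = 0.505430°; total 122.5054300
  E ⇒ keep positive
Point 4:
  Lat: 5′ + 6.8″ = 5.11333′; 57 + 5.11333/60 = 57.0852222
  N → positive
  Longitude: 18° + 47/60 + 50.36/3600 = 18 + 0.783333 + 0.013989 = 18.7973222
  E → positive
Point 5:
  Lat: 8.0345′ = 0.133908°; total 65.1339083
  N → positive
  Longitude: 42 + 36.199/60 = 42.6033167
  E → positive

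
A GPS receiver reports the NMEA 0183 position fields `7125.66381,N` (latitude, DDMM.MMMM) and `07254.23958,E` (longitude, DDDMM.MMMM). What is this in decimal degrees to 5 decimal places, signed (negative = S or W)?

71.42773, 72.90399

Lat: split at 2 digits → 71° and 25.66381′; 71 + 25.66381/60 = 71.427730
N → positive
Longitude: degrees = first 3 digits = 72, minutes = 54.23958; 72 + 54.23958/60 = 72.903993
E ⇒ keep positive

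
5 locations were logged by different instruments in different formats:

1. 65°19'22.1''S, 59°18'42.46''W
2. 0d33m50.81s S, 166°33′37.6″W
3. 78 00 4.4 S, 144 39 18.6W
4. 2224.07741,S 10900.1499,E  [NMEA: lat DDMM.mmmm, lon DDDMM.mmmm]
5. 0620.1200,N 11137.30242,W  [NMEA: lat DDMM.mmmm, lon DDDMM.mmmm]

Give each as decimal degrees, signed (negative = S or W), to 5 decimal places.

1. -65.32281, -59.31179
2. -0.56411, -166.56044
3. -78.00122, -144.65517
4. -22.40129, 109.00250
5. 6.33533, -111.62171

Point 1:
  φ: 65° + 19/60 + 22.1/3600 = 65 + 0.316667 + 0.006139 = 65.322806
  hemisphere S, so the sign is −
  Longitude: 59 + 18/60 + 42.46/3600 = 59.311794
  W ⇒ negate
Point 2:
  Lat: 0 + 33/60 + 50.81/3600 = 0.564114
  S ⇒ negate
  λ: 166° + 33/60 + 37.6/3600 = 166 + 0.550000 + 0.010444 = 166.560444
  hemisphere W, so the sign is −
Point 3:
  Latitude: 78° + 0/60 + 4.4/3600 = 78 + 0.000000 + 0.001222 = 78.001222
  hemisphere S, so the sign is −
  Lon: 39′ + 18.6″ = 39.31000′; 144 + 39.31000/60 = 144.655167
  W ⇒ negate
Point 4:
  φ: degrees = first 2 digits = 22, minutes = 24.07741; 22 + 24.07741/60 = 22.401290
  S → negative
  λ: split at 3 digits → 109° and 0.1499′; 109 + 0.1499/60 = 109.002498
  E → positive
Point 5:
  φ: degrees = first 2 digits = 6, minutes = 20.12; 6 + 20.12/60 = 6.335333
  N → positive
  Longitude: split at 3 digits → 111° and 37.30242′; 111 + 37.30242/60 = 111.621707
  W ⇒ negate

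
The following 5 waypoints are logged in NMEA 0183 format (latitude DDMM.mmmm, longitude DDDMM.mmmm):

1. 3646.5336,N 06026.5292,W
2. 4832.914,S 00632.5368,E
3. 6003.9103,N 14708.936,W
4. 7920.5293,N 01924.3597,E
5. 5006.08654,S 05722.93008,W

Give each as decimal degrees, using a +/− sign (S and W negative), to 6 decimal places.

1. 36.775560, -60.442153
2. -48.548567, 6.542280
3. 60.065172, -147.148933
4. 79.342155, 19.405995
5. -50.101442, -57.382168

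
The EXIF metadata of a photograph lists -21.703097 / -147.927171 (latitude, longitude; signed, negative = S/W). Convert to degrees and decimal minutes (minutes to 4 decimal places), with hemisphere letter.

Latitude is negative → S; |value| = 21.703097
Lat: minutes = (21.703097 − 21) × 60 = 42.185820
Longitude is negative → W; |value| = 147.927171
λ: 147° + 0.927171 × 60 = 147° 55.630260′

21° 42.1858′ S, 147° 55.6303′ W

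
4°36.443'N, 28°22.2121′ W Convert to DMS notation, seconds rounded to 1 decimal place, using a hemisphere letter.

Lat: fractional minutes 0.44300 × 60 = 26.580″
Lon: fractional minutes 0.21210 × 60 = 12.726″

4°36′26.6″ N, 28°22′12.7″ W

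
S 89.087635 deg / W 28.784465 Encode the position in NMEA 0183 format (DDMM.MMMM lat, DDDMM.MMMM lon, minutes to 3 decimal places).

Latitude: fractional part 0.087635 → 5.25810 minutes
Lon: minutes = (28.784465 − 28) × 60 = 47.06790

8905.258,S / 02847.068,W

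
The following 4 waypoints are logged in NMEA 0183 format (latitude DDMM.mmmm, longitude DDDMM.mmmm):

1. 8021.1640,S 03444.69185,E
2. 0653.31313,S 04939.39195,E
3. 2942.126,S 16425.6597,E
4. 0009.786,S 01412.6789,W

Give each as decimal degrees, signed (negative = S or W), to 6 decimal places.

Point 1:
  Latitude: split at 2 digits → 80° and 21.164′; 80 + 21.164/60 = 80.3527333
  hemisphere S, so the sign is −
  Longitude: split at 3 digits → 034° and 44.69185′; 34 + 44.69185/60 = 34.7448642
  E → positive
Point 2:
  φ: split at 2 digits → 06° and 53.31313′; 6 + 53.31313/60 = 6.8885522
  hemisphere S, so the sign is −
  Longitude: degrees = first 3 digits = 49, minutes = 39.39195; 49 + 39.39195/60 = 49.6565325
  E ⇒ keep positive
Point 3:
  φ: split at 2 digits → 29° and 42.126′; 29 + 42.126/60 = 29.7021000
  hemisphere S, so the sign is −
  Longitude: degrees = first 3 digits = 164, minutes = 25.6597; 164 + 25.6597/60 = 164.4276617
  E → positive
Point 4:
  Lat: split at 2 digits → 00° and 9.786′; 0 + 9.786/60 = 0.1631000
  S → negative
  λ: split at 3 digits → 014° and 12.6789′; 14 + 12.6789/60 = 14.2113150
  W → negative

1. -80.352733, 34.744864
2. -6.888552, 49.656533
3. -29.702100, 164.427662
4. -0.163100, -14.211315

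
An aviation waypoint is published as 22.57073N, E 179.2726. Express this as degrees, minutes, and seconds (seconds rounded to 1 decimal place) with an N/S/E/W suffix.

Latitude: 0.570730° → 34.24380′; 0.24380 × 60 = 14.628″
Longitude: 0.272600 × 60 = 16.35600′ → 16′, remainder × 60 = 21.360″

22°34′14.6″ N, 179°16′21.4″ E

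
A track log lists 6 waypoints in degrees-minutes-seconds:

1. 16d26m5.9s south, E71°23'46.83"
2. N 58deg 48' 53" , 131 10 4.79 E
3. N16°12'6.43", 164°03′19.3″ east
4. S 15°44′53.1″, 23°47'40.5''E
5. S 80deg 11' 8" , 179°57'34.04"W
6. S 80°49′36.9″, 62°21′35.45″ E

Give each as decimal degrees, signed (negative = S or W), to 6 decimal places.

1. -16.434972, 71.396342
2. 58.814722, 131.167997
3. 16.201786, 164.055361
4. -15.748083, 23.794583
5. -80.185556, -179.959456
6. -80.826917, 62.359847

Point 1:
  φ: 26′ + 5.9″ = 26.09833′; 16 + 26.09833/60 = 16.4349722
  S → negative
  Lon: 71° + 23/60 + 46.83/3600 = 71 + 0.383333 + 0.013008 = 71.3963417
  E → positive
Point 2:
  Latitude: 58 + 48/60 + 53/3600 = 58.8147222
  N ⇒ keep positive
  λ: 10′ + 4.79″ = 10.07983′; 131 + 10.07983/60 = 131.1679972
  E → positive
Point 3:
  Lat: 16° + 12/60 + 6.43/3600 = 16 + 0.200000 + 0.001786 = 16.2017861
  N → positive
  λ: 164 + 3/60 + 19.3/3600 = 164.0553611
  E ⇒ keep positive
Point 4:
  φ: 15° + 44/60 + 53.1/3600 = 15 + 0.733333 + 0.014750 = 15.7480833
  S → negative
  Longitude: 47′ + 40.5″ = 47.67500′; 23 + 47.67500/60 = 23.7945833
  E ⇒ keep positive
Point 5:
  Latitude: 80 + 11/60 + 8/3600 = 80.1855556
  S → negative
  λ: 57′ + 34.04″ = 57.56733′; 179 + 57.56733/60 = 179.9594556
  W → negative
Point 6:
  Lat: 49′ + 36.9″ = 49.61500′; 80 + 49.61500/60 = 80.8269167
  S → negative
  Longitude: 62 + 21/60 + 35.45/3600 = 62.3598472
  E ⇒ keep positive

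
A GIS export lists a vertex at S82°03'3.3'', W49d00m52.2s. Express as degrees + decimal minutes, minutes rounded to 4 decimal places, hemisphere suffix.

82° 3.0550′ S, 49° 0.8700′ W

Lat: 3 + 3.3/60 = 3.055000′
λ: 0 + 52.2/60 = 0.870000′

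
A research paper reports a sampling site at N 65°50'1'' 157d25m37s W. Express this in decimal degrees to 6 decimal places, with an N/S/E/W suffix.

65.833611° N, 157.426944° W

Lat: 50′ + 1″ = 50.01667′; 65 + 50.01667/60 = 65.8336111
λ: 25′ + 37″ = 25.61667′; 157 + 25.61667/60 = 157.4269444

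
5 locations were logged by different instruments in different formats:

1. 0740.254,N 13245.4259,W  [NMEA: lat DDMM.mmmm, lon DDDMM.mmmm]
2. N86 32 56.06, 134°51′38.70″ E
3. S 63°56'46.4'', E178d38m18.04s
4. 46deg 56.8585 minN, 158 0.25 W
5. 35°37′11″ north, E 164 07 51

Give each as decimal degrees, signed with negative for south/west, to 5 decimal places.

Point 1:
  Lat: degrees = first 2 digits = 7, minutes = 40.254; 7 + 40.254/60 = 7.670900
  N → positive
  Longitude: degrees = first 3 digits = 132, minutes = 45.4259; 132 + 45.4259/60 = 132.757098
  W → negative
Point 2:
  Latitude: 32′ + 56.06″ = 32.93433′; 86 + 32.93433/60 = 86.548906
  N ⇒ keep positive
  Longitude: 51′ + 38.7″ = 51.64500′; 134 + 51.64500/60 = 134.860750
  E ⇒ keep positive
Point 3:
  Lat: 63° + 56/60 + 46.4/3600 = 63 + 0.933333 + 0.012889 = 63.946222
  hemisphere S, so the sign is −
  Lon: 38′ + 18.04″ = 38.30067′; 178 + 38.30067/60 = 178.638344
  E ⇒ keep positive
Point 4:
  Latitude: 46 + 56.8585/60 = 46.947642
  N → positive
  Longitude: 158 + 0.25/60 = 158.004167
  W ⇒ negate
Point 5:
  φ: 35 + 37/60 + 11/3600 = 35.619722
  N ⇒ keep positive
  Longitude: 164 + 7/60 + 51/3600 = 164.130833
  E ⇒ keep positive

1. 7.67090, -132.75710
2. 86.54891, 134.86075
3. -63.94622, 178.63834
4. 46.94764, -158.00417
5. 35.61972, 164.13083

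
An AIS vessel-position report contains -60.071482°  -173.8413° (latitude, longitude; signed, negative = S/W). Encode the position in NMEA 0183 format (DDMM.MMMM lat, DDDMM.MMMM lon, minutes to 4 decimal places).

Latitude is negative → S; |value| = 60.071482
Latitude: fractional part 0.071482 → 4.288920 minutes
Longitude is negative → W; |value| = 173.841300
λ: fractional part 0.841300 → 50.478000 minutes

6004.2889,S / 17350.4780,W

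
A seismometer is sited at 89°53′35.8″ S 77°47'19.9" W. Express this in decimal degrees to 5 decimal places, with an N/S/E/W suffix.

89.89328° S, 77.78886° W

Lat: 89° + 53/60 + 35.8/3600 = 89 + 0.883333 + 0.009944 = 89.893278
λ: 77° + 47/60 + 19.9/3600 = 77 + 0.783333 + 0.005528 = 77.788861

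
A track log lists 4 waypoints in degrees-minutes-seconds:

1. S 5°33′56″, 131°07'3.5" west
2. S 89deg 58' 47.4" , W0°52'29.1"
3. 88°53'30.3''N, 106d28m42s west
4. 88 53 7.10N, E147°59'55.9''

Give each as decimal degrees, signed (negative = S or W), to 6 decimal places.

Point 1:
  Latitude: 33′ + 56″ = 33.93333′; 5 + 33.93333/60 = 5.5655556
  hemisphere S, so the sign is −
  Longitude: 131 + 7/60 + 3.5/3600 = 131.1176389
  W → negative
Point 2:
  φ: 89 + 58/60 + 47.4/3600 = 89.9798333
  S ⇒ negate
  Longitude: 0 + 52/60 + 29.1/3600 = 0.8747500
  hemisphere W, so the sign is −
Point 3:
  Latitude: 53′ + 30.3″ = 53.50500′; 88 + 53.50500/60 = 88.8917500
  N ⇒ keep positive
  Longitude: 106° + 28/60 + 42/3600 = 106 + 0.466667 + 0.011667 = 106.4783333
  W → negative
Point 4:
  Latitude: 53′ + 7.1″ = 53.11833′; 88 + 53.11833/60 = 88.8853056
  N ⇒ keep positive
  Longitude: 147° + 59/60 + 55.9/3600 = 147 + 0.983333 + 0.015528 = 147.9988611
  E → positive

1. -5.565556, -131.117639
2. -89.979833, -0.874750
3. 88.891750, -106.478333
4. 88.885306, 147.998861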